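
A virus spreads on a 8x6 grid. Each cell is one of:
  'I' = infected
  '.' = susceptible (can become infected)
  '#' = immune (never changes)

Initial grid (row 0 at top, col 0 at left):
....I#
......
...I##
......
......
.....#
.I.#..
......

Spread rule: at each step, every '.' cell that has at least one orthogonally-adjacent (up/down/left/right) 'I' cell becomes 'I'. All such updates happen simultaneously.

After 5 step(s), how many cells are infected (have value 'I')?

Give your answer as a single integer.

Step 0 (initial): 3 infected
Step 1: +9 new -> 12 infected
Step 2: +12 new -> 24 infected
Step 3: +10 new -> 34 infected
Step 4: +6 new -> 40 infected
Step 5: +2 new -> 42 infected

Answer: 42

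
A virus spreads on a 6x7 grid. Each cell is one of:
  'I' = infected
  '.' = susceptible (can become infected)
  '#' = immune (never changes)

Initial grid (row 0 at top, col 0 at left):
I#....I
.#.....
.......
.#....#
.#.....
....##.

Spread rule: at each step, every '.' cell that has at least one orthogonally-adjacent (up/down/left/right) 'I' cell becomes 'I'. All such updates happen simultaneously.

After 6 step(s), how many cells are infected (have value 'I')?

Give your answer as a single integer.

Step 0 (initial): 2 infected
Step 1: +3 new -> 5 infected
Step 2: +4 new -> 9 infected
Step 3: +5 new -> 14 infected
Step 4: +6 new -> 20 infected
Step 5: +6 new -> 26 infected
Step 6: +5 new -> 31 infected

Answer: 31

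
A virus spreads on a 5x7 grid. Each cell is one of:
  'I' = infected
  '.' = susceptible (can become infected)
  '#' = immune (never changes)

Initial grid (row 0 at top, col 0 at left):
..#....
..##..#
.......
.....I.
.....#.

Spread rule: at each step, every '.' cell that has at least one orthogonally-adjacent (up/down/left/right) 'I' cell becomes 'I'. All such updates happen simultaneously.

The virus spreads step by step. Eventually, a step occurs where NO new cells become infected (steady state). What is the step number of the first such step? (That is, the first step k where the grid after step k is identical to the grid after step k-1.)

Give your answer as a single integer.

Answer: 9

Derivation:
Step 0 (initial): 1 infected
Step 1: +3 new -> 4 infected
Step 2: +6 new -> 10 infected
Step 3: +5 new -> 15 infected
Step 4: +5 new -> 20 infected
Step 5: +4 new -> 24 infected
Step 6: +3 new -> 27 infected
Step 7: +2 new -> 29 infected
Step 8: +1 new -> 30 infected
Step 9: +0 new -> 30 infected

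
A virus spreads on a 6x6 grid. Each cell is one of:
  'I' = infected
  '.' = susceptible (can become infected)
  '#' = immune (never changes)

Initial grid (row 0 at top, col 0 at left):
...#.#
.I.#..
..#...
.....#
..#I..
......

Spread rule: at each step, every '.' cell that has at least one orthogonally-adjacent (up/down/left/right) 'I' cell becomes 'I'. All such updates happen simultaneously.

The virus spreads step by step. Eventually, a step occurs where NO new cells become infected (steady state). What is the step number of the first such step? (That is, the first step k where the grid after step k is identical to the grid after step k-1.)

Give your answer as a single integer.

Answer: 6

Derivation:
Step 0 (initial): 2 infected
Step 1: +7 new -> 9 infected
Step 2: +10 new -> 19 infected
Step 3: +5 new -> 24 infected
Step 4: +4 new -> 28 infected
Step 5: +2 new -> 30 infected
Step 6: +0 new -> 30 infected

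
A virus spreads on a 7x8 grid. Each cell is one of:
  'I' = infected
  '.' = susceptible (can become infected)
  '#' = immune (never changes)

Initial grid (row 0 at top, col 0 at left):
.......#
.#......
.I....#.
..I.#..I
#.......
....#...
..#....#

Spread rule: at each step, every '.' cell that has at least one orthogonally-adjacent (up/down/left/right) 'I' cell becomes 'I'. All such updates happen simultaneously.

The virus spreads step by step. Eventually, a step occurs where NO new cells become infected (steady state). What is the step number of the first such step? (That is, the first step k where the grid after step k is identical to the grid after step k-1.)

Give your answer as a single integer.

Step 0 (initial): 3 infected
Step 1: +8 new -> 11 infected
Step 2: +11 new -> 22 infected
Step 3: +11 new -> 33 infected
Step 4: +10 new -> 43 infected
Step 5: +5 new -> 48 infected
Step 6: +0 new -> 48 infected

Answer: 6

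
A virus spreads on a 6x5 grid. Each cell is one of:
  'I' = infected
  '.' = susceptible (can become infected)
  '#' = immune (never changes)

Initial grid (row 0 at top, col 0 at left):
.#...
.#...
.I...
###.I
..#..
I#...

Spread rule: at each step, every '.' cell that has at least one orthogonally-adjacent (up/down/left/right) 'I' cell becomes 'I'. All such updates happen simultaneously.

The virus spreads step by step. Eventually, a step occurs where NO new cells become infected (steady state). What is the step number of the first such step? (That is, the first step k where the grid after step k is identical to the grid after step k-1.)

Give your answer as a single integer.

Step 0 (initial): 3 infected
Step 1: +6 new -> 9 infected
Step 2: +7 new -> 16 infected
Step 3: +5 new -> 21 infected
Step 4: +2 new -> 23 infected
Step 5: +0 new -> 23 infected

Answer: 5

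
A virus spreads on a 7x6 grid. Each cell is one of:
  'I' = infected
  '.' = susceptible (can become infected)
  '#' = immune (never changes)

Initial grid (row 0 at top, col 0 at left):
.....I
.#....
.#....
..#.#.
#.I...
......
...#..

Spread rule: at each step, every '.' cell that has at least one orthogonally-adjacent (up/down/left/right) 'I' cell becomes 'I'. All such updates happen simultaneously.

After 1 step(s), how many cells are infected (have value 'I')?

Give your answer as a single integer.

Answer: 7

Derivation:
Step 0 (initial): 2 infected
Step 1: +5 new -> 7 infected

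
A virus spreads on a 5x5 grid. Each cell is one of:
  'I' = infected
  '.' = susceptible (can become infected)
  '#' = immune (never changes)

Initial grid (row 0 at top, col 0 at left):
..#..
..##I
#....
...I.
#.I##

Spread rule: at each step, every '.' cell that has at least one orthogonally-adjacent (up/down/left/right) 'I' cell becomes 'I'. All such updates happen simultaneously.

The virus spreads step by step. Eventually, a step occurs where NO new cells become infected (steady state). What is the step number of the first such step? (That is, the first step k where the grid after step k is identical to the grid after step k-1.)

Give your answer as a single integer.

Answer: 7

Derivation:
Step 0 (initial): 3 infected
Step 1: +6 new -> 9 infected
Step 2: +3 new -> 12 infected
Step 3: +2 new -> 14 infected
Step 4: +1 new -> 15 infected
Step 5: +2 new -> 17 infected
Step 6: +1 new -> 18 infected
Step 7: +0 new -> 18 infected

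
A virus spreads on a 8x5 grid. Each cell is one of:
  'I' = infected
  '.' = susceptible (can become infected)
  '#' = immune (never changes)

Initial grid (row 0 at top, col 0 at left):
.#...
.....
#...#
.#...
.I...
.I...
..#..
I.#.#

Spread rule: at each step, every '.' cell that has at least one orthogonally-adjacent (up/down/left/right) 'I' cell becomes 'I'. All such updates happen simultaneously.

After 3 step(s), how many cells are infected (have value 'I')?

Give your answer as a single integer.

Step 0 (initial): 3 infected
Step 1: +7 new -> 10 infected
Step 2: +4 new -> 14 infected
Step 3: +5 new -> 19 infected

Answer: 19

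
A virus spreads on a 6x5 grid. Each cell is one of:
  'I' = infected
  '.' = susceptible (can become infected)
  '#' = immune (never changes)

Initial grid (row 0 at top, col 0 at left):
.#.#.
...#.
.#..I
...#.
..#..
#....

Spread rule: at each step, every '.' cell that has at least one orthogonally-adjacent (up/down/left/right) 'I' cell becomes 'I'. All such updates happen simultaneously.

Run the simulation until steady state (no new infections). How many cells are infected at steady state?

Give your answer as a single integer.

Answer: 23

Derivation:
Step 0 (initial): 1 infected
Step 1: +3 new -> 4 infected
Step 2: +3 new -> 7 infected
Step 3: +4 new -> 11 infected
Step 4: +4 new -> 15 infected
Step 5: +4 new -> 19 infected
Step 6: +4 new -> 23 infected
Step 7: +0 new -> 23 infected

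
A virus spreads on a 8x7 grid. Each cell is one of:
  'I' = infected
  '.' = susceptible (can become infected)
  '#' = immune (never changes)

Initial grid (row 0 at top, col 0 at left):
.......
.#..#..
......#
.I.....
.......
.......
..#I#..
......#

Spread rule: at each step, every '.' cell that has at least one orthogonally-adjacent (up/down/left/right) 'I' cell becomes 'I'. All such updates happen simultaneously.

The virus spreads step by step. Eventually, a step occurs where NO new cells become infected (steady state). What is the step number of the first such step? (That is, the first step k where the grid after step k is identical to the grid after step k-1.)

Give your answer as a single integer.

Step 0 (initial): 2 infected
Step 1: +6 new -> 8 infected
Step 2: +11 new -> 19 infected
Step 3: +10 new -> 29 infected
Step 4: +10 new -> 39 infected
Step 5: +6 new -> 45 infected
Step 6: +2 new -> 47 infected
Step 7: +2 new -> 49 infected
Step 8: +1 new -> 50 infected
Step 9: +0 new -> 50 infected

Answer: 9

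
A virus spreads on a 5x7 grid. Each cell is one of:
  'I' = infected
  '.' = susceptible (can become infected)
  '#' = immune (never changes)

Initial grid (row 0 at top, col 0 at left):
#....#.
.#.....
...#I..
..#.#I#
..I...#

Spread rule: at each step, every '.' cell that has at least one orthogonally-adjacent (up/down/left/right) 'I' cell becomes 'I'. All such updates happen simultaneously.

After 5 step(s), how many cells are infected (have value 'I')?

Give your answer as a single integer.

Step 0 (initial): 3 infected
Step 1: +5 new -> 8 infected
Step 2: +8 new -> 16 infected
Step 3: +5 new -> 21 infected
Step 4: +4 new -> 25 infected
Step 5: +2 new -> 27 infected

Answer: 27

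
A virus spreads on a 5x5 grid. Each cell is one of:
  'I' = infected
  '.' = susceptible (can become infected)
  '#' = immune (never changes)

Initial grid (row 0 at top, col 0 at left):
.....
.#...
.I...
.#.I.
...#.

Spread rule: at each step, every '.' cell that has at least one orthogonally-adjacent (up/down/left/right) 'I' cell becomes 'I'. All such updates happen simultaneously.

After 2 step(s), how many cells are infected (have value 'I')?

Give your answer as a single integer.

Step 0 (initial): 2 infected
Step 1: +5 new -> 7 infected
Step 2: +7 new -> 14 infected

Answer: 14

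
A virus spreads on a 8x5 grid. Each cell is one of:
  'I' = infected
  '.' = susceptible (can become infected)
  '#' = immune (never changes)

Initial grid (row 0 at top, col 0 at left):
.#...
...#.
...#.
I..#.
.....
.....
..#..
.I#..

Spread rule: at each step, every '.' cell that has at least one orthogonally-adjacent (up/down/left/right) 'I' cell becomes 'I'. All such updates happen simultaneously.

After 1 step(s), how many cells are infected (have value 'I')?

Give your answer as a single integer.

Step 0 (initial): 2 infected
Step 1: +5 new -> 7 infected

Answer: 7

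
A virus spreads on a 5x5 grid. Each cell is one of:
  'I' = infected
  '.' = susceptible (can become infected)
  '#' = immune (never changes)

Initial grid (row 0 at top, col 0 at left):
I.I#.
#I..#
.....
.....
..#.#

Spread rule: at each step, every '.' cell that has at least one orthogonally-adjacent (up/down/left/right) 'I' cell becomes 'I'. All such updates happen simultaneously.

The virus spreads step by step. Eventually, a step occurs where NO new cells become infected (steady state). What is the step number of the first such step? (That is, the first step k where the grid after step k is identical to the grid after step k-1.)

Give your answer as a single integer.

Answer: 6

Derivation:
Step 0 (initial): 3 infected
Step 1: +3 new -> 6 infected
Step 2: +4 new -> 10 infected
Step 3: +4 new -> 14 infected
Step 4: +3 new -> 17 infected
Step 5: +2 new -> 19 infected
Step 6: +0 new -> 19 infected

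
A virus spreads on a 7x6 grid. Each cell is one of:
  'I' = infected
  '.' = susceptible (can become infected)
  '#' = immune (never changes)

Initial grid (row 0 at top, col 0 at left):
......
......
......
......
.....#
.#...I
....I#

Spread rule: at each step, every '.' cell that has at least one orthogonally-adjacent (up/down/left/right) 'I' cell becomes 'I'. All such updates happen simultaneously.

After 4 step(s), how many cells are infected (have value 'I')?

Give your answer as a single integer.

Answer: 16

Derivation:
Step 0 (initial): 2 infected
Step 1: +2 new -> 4 infected
Step 2: +3 new -> 7 infected
Step 3: +4 new -> 11 infected
Step 4: +5 new -> 16 infected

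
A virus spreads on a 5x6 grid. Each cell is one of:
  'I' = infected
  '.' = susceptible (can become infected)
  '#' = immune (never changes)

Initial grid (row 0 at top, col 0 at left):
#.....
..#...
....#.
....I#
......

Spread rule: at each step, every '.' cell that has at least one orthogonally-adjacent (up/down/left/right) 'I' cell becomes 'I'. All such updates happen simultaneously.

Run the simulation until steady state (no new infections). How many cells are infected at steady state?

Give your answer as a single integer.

Answer: 26

Derivation:
Step 0 (initial): 1 infected
Step 1: +2 new -> 3 infected
Step 2: +4 new -> 7 infected
Step 3: +4 new -> 11 infected
Step 4: +5 new -> 16 infected
Step 5: +6 new -> 22 infected
Step 6: +4 new -> 26 infected
Step 7: +0 new -> 26 infected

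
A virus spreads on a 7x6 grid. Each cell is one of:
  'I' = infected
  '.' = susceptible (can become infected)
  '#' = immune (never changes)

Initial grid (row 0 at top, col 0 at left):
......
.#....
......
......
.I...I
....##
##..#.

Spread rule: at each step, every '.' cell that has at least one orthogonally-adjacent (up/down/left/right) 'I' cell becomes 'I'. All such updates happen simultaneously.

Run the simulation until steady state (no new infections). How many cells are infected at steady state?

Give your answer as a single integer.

Answer: 35

Derivation:
Step 0 (initial): 2 infected
Step 1: +6 new -> 8 infected
Step 2: +8 new -> 16 infected
Step 3: +7 new -> 23 infected
Step 4: +6 new -> 29 infected
Step 5: +4 new -> 33 infected
Step 6: +2 new -> 35 infected
Step 7: +0 new -> 35 infected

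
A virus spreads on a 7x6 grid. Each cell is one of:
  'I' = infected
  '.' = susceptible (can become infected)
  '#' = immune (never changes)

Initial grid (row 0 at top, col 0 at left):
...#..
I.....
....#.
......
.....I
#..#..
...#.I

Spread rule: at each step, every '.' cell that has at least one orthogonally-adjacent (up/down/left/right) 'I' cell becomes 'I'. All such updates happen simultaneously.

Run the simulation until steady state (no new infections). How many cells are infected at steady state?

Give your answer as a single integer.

Step 0 (initial): 3 infected
Step 1: +7 new -> 10 infected
Step 2: +8 new -> 18 infected
Step 3: +8 new -> 26 infected
Step 4: +6 new -> 32 infected
Step 5: +3 new -> 35 infected
Step 6: +1 new -> 36 infected
Step 7: +1 new -> 37 infected
Step 8: +0 new -> 37 infected

Answer: 37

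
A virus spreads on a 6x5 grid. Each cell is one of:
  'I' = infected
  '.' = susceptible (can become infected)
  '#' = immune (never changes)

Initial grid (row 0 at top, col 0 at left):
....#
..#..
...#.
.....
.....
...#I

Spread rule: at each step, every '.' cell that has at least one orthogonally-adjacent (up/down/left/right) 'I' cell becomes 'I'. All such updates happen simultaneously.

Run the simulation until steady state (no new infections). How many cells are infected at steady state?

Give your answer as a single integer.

Step 0 (initial): 1 infected
Step 1: +1 new -> 2 infected
Step 2: +2 new -> 4 infected
Step 3: +3 new -> 7 infected
Step 4: +4 new -> 11 infected
Step 5: +5 new -> 16 infected
Step 6: +4 new -> 20 infected
Step 7: +3 new -> 23 infected
Step 8: +2 new -> 25 infected
Step 9: +1 new -> 26 infected
Step 10: +0 new -> 26 infected

Answer: 26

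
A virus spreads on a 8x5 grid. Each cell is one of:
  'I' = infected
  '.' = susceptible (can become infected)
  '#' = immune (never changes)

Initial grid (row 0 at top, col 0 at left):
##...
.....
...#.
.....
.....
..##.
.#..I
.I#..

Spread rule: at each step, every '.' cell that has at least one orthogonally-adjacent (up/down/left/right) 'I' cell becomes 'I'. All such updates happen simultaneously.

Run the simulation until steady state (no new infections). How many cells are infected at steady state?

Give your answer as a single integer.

Step 0 (initial): 2 infected
Step 1: +4 new -> 6 infected
Step 2: +4 new -> 10 infected
Step 3: +3 new -> 13 infected
Step 4: +5 new -> 18 infected
Step 5: +4 new -> 22 infected
Step 6: +5 new -> 27 infected
Step 7: +4 new -> 31 infected
Step 8: +2 new -> 33 infected
Step 9: +0 new -> 33 infected

Answer: 33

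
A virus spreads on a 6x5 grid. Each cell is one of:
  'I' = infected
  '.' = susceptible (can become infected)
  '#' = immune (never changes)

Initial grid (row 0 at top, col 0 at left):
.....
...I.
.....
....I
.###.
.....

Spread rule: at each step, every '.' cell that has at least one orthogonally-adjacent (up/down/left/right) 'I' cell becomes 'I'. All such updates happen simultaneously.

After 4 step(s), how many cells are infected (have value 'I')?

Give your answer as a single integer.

Step 0 (initial): 2 infected
Step 1: +7 new -> 9 infected
Step 2: +6 new -> 15 infected
Step 3: +5 new -> 20 infected
Step 4: +4 new -> 24 infected

Answer: 24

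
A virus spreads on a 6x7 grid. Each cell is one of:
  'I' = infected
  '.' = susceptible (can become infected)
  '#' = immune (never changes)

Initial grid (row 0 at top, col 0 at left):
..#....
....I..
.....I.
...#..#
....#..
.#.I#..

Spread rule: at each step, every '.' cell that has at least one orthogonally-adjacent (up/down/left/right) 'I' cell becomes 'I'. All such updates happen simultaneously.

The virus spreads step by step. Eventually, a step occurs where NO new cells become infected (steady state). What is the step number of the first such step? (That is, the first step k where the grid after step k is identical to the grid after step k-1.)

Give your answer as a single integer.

Answer: 6

Derivation:
Step 0 (initial): 3 infected
Step 1: +8 new -> 11 infected
Step 2: +8 new -> 19 infected
Step 3: +7 new -> 26 infected
Step 4: +6 new -> 32 infected
Step 5: +4 new -> 36 infected
Step 6: +0 new -> 36 infected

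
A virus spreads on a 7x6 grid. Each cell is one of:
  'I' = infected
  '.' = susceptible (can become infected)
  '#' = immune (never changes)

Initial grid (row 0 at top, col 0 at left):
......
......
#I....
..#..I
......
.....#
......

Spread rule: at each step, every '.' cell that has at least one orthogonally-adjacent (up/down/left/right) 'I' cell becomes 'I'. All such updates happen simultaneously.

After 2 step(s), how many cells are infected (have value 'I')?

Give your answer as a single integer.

Answer: 18

Derivation:
Step 0 (initial): 2 infected
Step 1: +6 new -> 8 infected
Step 2: +10 new -> 18 infected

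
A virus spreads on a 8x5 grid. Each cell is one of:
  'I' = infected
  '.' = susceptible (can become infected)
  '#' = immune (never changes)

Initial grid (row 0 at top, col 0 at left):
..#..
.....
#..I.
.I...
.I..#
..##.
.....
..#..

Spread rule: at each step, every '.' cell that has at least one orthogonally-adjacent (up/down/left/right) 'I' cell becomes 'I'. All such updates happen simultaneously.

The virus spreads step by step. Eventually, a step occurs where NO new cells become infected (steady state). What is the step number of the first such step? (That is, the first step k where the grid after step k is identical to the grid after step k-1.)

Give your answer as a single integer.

Step 0 (initial): 3 infected
Step 1: +10 new -> 13 infected
Step 2: +8 new -> 21 infected
Step 3: +6 new -> 27 infected
Step 4: +3 new -> 30 infected
Step 5: +2 new -> 32 infected
Step 6: +2 new -> 34 infected
Step 7: +0 new -> 34 infected

Answer: 7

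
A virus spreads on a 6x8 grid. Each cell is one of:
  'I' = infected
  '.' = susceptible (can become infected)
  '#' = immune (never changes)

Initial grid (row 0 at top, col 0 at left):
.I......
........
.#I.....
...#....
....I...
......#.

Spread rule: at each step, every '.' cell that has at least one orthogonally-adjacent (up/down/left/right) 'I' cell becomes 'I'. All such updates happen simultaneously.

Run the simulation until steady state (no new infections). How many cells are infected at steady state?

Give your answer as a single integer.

Answer: 45

Derivation:
Step 0 (initial): 3 infected
Step 1: +10 new -> 13 infected
Step 2: +10 new -> 23 infected
Step 3: +9 new -> 32 infected
Step 4: +7 new -> 39 infected
Step 5: +4 new -> 43 infected
Step 6: +2 new -> 45 infected
Step 7: +0 new -> 45 infected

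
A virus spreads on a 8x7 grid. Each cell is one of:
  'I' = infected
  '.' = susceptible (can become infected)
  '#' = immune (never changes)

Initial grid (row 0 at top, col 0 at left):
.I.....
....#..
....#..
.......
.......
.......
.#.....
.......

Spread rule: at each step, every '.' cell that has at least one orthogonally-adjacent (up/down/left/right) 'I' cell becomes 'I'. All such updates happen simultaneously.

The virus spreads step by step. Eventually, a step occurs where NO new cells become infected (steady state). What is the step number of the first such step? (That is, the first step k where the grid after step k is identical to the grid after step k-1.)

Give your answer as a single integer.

Answer: 13

Derivation:
Step 0 (initial): 1 infected
Step 1: +3 new -> 4 infected
Step 2: +4 new -> 8 infected
Step 3: +5 new -> 13 infected
Step 4: +5 new -> 18 infected
Step 5: +6 new -> 24 infected
Step 6: +6 new -> 30 infected
Step 7: +6 new -> 36 infected
Step 8: +6 new -> 42 infected
Step 9: +5 new -> 47 infected
Step 10: +3 new -> 50 infected
Step 11: +2 new -> 52 infected
Step 12: +1 new -> 53 infected
Step 13: +0 new -> 53 infected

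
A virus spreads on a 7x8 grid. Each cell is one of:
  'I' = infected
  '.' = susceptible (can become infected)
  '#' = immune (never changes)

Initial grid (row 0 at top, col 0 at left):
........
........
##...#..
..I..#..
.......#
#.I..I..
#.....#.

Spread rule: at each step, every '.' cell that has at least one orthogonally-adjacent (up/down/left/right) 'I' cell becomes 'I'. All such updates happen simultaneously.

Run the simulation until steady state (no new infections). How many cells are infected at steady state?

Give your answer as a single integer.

Answer: 48

Derivation:
Step 0 (initial): 3 infected
Step 1: +11 new -> 14 infected
Step 2: +12 new -> 26 infected
Step 3: +7 new -> 33 infected
Step 4: +6 new -> 39 infected
Step 5: +5 new -> 44 infected
Step 6: +3 new -> 47 infected
Step 7: +1 new -> 48 infected
Step 8: +0 new -> 48 infected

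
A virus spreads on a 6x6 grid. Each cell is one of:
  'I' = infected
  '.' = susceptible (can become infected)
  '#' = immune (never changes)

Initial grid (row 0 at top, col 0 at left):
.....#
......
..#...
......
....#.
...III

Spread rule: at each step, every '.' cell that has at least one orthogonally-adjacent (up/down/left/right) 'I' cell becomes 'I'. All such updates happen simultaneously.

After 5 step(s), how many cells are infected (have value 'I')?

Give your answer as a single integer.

Step 0 (initial): 3 infected
Step 1: +3 new -> 6 infected
Step 2: +4 new -> 10 infected
Step 3: +6 new -> 16 infected
Step 4: +5 new -> 21 infected
Step 5: +5 new -> 26 infected

Answer: 26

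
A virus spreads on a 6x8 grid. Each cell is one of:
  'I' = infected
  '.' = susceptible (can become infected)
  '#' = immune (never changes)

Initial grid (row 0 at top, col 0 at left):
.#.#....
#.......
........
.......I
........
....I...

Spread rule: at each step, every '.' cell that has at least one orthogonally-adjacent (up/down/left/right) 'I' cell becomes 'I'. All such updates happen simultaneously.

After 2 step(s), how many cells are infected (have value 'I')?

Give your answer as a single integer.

Answer: 18

Derivation:
Step 0 (initial): 2 infected
Step 1: +6 new -> 8 infected
Step 2: +10 new -> 18 infected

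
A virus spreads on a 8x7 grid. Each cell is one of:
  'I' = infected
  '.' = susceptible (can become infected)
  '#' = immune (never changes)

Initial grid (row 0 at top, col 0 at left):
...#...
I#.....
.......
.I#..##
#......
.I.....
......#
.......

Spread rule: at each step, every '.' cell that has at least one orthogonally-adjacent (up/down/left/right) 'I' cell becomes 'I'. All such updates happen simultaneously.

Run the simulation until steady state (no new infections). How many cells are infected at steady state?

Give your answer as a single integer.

Step 0 (initial): 3 infected
Step 1: +8 new -> 11 infected
Step 2: +7 new -> 18 infected
Step 3: +8 new -> 26 infected
Step 4: +7 new -> 33 infected
Step 5: +7 new -> 40 infected
Step 6: +5 new -> 45 infected
Step 7: +3 new -> 48 infected
Step 8: +1 new -> 49 infected
Step 9: +0 new -> 49 infected

Answer: 49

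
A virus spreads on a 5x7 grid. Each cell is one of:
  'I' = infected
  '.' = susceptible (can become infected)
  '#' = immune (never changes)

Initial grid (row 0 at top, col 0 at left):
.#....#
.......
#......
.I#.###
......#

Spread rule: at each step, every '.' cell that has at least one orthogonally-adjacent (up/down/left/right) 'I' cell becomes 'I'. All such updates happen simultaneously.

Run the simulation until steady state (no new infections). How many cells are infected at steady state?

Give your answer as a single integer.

Answer: 27

Derivation:
Step 0 (initial): 1 infected
Step 1: +3 new -> 4 infected
Step 2: +4 new -> 8 infected
Step 3: +4 new -> 12 infected
Step 4: +6 new -> 18 infected
Step 5: +4 new -> 22 infected
Step 6: +3 new -> 25 infected
Step 7: +2 new -> 27 infected
Step 8: +0 new -> 27 infected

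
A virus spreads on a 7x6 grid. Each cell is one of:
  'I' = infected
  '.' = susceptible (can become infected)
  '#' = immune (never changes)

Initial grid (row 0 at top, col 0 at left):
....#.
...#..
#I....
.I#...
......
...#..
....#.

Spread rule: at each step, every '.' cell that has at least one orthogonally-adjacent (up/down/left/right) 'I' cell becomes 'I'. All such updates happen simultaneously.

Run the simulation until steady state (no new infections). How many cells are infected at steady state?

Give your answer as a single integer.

Answer: 36

Derivation:
Step 0 (initial): 2 infected
Step 1: +4 new -> 6 infected
Step 2: +7 new -> 13 infected
Step 3: +8 new -> 21 infected
Step 4: +7 new -> 28 infected
Step 5: +5 new -> 33 infected
Step 6: +2 new -> 35 infected
Step 7: +1 new -> 36 infected
Step 8: +0 new -> 36 infected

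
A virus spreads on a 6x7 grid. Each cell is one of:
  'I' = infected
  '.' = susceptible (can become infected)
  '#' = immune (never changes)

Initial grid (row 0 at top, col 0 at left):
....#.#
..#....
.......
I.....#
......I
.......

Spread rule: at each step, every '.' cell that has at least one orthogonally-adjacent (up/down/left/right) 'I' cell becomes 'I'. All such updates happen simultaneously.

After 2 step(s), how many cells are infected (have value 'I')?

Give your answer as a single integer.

Step 0 (initial): 2 infected
Step 1: +5 new -> 7 infected
Step 2: +8 new -> 15 infected

Answer: 15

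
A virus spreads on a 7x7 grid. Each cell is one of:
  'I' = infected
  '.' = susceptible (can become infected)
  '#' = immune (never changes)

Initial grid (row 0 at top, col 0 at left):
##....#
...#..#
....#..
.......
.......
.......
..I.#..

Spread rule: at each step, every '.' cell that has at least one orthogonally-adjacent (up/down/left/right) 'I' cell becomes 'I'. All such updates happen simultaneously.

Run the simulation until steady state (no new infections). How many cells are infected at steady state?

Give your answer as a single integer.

Step 0 (initial): 1 infected
Step 1: +3 new -> 4 infected
Step 2: +4 new -> 8 infected
Step 3: +5 new -> 13 infected
Step 4: +6 new -> 19 infected
Step 5: +8 new -> 27 infected
Step 6: +6 new -> 33 infected
Step 7: +4 new -> 37 infected
Step 8: +3 new -> 40 infected
Step 9: +2 new -> 42 infected
Step 10: +0 new -> 42 infected

Answer: 42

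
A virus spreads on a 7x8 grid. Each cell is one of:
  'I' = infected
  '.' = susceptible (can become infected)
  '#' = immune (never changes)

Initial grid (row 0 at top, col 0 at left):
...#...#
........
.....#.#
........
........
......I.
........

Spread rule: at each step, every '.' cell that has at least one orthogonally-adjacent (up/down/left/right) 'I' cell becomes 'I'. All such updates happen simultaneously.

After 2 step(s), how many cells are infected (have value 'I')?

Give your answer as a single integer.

Answer: 11

Derivation:
Step 0 (initial): 1 infected
Step 1: +4 new -> 5 infected
Step 2: +6 new -> 11 infected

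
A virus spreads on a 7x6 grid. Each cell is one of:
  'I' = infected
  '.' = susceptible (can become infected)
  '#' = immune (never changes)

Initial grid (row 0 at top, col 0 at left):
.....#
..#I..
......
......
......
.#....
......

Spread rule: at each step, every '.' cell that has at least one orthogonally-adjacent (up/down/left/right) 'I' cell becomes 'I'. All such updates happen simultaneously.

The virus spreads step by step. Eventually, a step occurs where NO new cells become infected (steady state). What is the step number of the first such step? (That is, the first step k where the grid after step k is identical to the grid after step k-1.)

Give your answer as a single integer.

Answer: 9

Derivation:
Step 0 (initial): 1 infected
Step 1: +3 new -> 4 infected
Step 2: +6 new -> 10 infected
Step 3: +6 new -> 16 infected
Step 4: +8 new -> 24 infected
Step 5: +7 new -> 31 infected
Step 6: +4 new -> 35 infected
Step 7: +3 new -> 38 infected
Step 8: +1 new -> 39 infected
Step 9: +0 new -> 39 infected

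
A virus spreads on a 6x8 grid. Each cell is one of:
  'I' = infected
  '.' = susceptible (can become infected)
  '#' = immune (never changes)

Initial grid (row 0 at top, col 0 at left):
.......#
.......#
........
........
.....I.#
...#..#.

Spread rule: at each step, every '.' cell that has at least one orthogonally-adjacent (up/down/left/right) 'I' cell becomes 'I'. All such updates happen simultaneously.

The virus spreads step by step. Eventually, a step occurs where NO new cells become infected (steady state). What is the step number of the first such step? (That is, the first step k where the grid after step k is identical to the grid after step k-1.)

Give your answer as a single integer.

Answer: 10

Derivation:
Step 0 (initial): 1 infected
Step 1: +4 new -> 5 infected
Step 2: +5 new -> 10 infected
Step 3: +6 new -> 16 infected
Step 4: +8 new -> 24 infected
Step 5: +7 new -> 31 infected
Step 6: +5 new -> 36 infected
Step 7: +3 new -> 39 infected
Step 8: +2 new -> 41 infected
Step 9: +1 new -> 42 infected
Step 10: +0 new -> 42 infected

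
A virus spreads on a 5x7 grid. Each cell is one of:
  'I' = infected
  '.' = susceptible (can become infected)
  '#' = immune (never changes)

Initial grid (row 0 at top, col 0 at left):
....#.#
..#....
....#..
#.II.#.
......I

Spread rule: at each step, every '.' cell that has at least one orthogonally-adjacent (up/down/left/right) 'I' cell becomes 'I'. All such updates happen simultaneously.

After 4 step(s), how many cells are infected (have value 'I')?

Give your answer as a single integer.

Answer: 27

Derivation:
Step 0 (initial): 3 infected
Step 1: +8 new -> 11 infected
Step 2: +5 new -> 16 infected
Step 3: +7 new -> 23 infected
Step 4: +4 new -> 27 infected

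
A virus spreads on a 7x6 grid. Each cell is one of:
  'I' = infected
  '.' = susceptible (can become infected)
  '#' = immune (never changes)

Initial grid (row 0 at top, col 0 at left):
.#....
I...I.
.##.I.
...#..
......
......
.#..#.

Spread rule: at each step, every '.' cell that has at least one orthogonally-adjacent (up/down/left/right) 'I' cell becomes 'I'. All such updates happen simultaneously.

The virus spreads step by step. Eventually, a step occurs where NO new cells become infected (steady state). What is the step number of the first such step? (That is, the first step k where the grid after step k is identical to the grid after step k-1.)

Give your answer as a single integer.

Step 0 (initial): 3 infected
Step 1: +9 new -> 12 infected
Step 2: +6 new -> 18 infected
Step 3: +6 new -> 24 infected
Step 4: +6 new -> 30 infected
Step 5: +5 new -> 35 infected
Step 6: +1 new -> 36 infected
Step 7: +0 new -> 36 infected

Answer: 7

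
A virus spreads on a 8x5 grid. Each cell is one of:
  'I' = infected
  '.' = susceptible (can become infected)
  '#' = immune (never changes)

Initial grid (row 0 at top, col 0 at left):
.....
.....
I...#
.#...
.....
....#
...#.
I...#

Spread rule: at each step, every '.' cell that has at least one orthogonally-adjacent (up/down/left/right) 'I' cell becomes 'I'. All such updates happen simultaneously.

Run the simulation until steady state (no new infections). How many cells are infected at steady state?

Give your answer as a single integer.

Answer: 34

Derivation:
Step 0 (initial): 2 infected
Step 1: +5 new -> 7 infected
Step 2: +7 new -> 14 infected
Step 3: +8 new -> 22 infected
Step 4: +5 new -> 27 infected
Step 5: +5 new -> 32 infected
Step 6: +2 new -> 34 infected
Step 7: +0 new -> 34 infected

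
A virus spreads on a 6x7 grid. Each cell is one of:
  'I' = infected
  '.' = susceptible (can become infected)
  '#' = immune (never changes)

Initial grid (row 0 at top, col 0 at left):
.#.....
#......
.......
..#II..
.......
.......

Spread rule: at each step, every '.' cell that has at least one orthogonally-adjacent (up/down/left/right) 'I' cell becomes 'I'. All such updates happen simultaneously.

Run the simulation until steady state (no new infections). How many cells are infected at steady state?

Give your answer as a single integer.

Step 0 (initial): 2 infected
Step 1: +5 new -> 7 infected
Step 2: +9 new -> 16 infected
Step 3: +10 new -> 26 infected
Step 4: +9 new -> 35 infected
Step 5: +3 new -> 38 infected
Step 6: +0 new -> 38 infected

Answer: 38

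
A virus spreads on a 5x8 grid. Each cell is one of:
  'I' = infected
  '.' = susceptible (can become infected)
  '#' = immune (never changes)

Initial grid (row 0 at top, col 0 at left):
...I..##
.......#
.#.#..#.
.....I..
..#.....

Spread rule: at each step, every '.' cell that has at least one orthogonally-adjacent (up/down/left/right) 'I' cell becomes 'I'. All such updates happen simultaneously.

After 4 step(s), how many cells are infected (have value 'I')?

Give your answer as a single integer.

Step 0 (initial): 2 infected
Step 1: +7 new -> 9 infected
Step 2: +10 new -> 19 infected
Step 3: +8 new -> 27 infected
Step 4: +2 new -> 29 infected

Answer: 29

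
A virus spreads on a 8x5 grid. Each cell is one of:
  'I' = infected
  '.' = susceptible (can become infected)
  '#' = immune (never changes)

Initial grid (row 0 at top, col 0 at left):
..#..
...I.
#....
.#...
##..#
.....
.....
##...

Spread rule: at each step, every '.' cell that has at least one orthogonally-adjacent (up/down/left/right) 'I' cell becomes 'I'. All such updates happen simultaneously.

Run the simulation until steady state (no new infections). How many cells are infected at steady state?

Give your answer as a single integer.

Answer: 31

Derivation:
Step 0 (initial): 1 infected
Step 1: +4 new -> 5 infected
Step 2: +5 new -> 10 infected
Step 3: +6 new -> 16 infected
Step 4: +3 new -> 19 infected
Step 5: +3 new -> 22 infected
Step 6: +4 new -> 26 infected
Step 7: +4 new -> 30 infected
Step 8: +1 new -> 31 infected
Step 9: +0 new -> 31 infected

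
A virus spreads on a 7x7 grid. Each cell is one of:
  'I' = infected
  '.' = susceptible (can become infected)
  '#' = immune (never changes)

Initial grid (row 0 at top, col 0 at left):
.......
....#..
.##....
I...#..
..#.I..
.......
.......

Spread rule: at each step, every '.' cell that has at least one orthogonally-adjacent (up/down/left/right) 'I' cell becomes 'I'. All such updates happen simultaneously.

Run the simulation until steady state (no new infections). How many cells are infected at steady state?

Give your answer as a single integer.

Step 0 (initial): 2 infected
Step 1: +6 new -> 8 infected
Step 2: +10 new -> 18 infected
Step 3: +11 new -> 29 infected
Step 4: +9 new -> 38 infected
Step 5: +4 new -> 42 infected
Step 6: +2 new -> 44 infected
Step 7: +0 new -> 44 infected

Answer: 44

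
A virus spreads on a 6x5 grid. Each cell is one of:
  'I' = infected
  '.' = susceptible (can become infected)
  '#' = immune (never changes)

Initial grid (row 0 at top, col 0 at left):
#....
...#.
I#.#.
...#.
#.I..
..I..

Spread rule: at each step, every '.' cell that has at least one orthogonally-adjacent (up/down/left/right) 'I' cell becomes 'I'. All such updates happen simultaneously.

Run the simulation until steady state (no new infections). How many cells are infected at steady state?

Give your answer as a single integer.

Step 0 (initial): 3 infected
Step 1: +7 new -> 10 infected
Step 2: +6 new -> 16 infected
Step 3: +3 new -> 19 infected
Step 4: +2 new -> 21 infected
Step 5: +2 new -> 23 infected
Step 6: +1 new -> 24 infected
Step 7: +0 new -> 24 infected

Answer: 24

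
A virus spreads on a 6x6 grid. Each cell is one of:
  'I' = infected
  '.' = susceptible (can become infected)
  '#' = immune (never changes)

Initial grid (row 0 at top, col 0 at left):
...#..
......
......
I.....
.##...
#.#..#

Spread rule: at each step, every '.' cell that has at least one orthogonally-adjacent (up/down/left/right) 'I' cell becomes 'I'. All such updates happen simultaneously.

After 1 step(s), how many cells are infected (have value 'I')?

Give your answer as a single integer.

Step 0 (initial): 1 infected
Step 1: +3 new -> 4 infected

Answer: 4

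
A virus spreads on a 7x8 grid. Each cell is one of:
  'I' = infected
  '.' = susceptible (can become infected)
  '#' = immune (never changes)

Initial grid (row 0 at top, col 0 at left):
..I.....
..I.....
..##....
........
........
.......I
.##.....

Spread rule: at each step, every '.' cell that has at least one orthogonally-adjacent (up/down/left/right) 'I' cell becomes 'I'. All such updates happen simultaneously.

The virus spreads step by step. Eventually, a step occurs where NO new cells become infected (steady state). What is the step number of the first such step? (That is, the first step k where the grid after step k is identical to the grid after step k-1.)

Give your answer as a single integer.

Answer: 8

Derivation:
Step 0 (initial): 3 infected
Step 1: +7 new -> 10 infected
Step 2: +9 new -> 19 infected
Step 3: +10 new -> 29 infected
Step 4: +13 new -> 42 infected
Step 5: +8 new -> 50 infected
Step 6: +1 new -> 51 infected
Step 7: +1 new -> 52 infected
Step 8: +0 new -> 52 infected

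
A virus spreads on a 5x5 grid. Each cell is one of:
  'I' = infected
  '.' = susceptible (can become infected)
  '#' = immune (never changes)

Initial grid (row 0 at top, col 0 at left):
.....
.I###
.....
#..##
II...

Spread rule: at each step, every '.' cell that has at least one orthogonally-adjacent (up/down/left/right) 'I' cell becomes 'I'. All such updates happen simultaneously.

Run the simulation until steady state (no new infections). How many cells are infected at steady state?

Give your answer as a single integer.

Step 0 (initial): 3 infected
Step 1: +5 new -> 8 infected
Step 2: +6 new -> 14 infected
Step 3: +3 new -> 17 infected
Step 4: +2 new -> 19 infected
Step 5: +0 new -> 19 infected

Answer: 19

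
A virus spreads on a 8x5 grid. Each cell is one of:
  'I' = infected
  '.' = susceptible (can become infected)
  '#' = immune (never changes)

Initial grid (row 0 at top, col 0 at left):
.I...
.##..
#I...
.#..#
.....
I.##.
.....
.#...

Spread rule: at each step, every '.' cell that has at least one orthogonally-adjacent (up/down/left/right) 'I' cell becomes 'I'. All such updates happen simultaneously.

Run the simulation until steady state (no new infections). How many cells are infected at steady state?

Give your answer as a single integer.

Answer: 32

Derivation:
Step 0 (initial): 3 infected
Step 1: +6 new -> 9 infected
Step 2: +8 new -> 17 infected
Step 3: +6 new -> 23 infected
Step 4: +4 new -> 27 infected
Step 5: +3 new -> 30 infected
Step 6: +2 new -> 32 infected
Step 7: +0 new -> 32 infected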